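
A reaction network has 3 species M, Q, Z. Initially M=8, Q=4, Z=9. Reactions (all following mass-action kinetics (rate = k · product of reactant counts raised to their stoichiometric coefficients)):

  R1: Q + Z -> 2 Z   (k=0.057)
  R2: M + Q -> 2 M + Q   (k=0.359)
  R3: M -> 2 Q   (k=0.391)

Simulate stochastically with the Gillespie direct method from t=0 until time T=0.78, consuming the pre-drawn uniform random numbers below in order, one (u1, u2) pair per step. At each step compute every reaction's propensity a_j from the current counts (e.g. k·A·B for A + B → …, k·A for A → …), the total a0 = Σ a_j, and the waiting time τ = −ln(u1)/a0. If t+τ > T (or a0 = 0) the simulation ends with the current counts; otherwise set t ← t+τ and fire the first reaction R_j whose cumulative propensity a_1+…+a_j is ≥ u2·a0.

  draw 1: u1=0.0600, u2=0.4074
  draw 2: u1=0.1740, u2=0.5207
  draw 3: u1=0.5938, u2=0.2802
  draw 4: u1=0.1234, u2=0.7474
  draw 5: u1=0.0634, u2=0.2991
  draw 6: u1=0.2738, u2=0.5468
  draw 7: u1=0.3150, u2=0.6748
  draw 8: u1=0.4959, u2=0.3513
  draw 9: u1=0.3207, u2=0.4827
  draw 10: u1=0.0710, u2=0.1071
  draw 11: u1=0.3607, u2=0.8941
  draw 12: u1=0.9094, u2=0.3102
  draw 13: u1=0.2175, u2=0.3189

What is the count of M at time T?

t=0.000: M=8 Q=4 Z=9
Draw 1: a1=2.052, a2=11.488, a3=3.128, a0=16.668; τ=−ln(0.0600)/16.668=0.169 → t=0.169; u2·a0=0.4074·16.668=6.791; a1=2.052 < 6.791 ≤ a1+a2=13.540 → R2 fires; M=9 Q=4 Z=9
Draw 2: a1=2.052, a2=12.924, a3=3.519, a0=18.495; τ=−ln(0.1740)/18.495=0.095 → t=0.263; u2·a0=0.5207·18.495=9.630; a1=2.052 < 9.630 ≤ a1+a2=14.976 → R2 fires; M=10 Q=4 Z=9
Draw 3: a1=2.052, a2=14.360, a3=3.910, a0=20.322; τ=−ln(0.5938)/20.322=0.026 → t=0.289; u2·a0=0.2802·20.322=5.694; a1=2.052 < 5.694 ≤ a1+a2=16.412 → R2 fires; M=11 Q=4 Z=9
Draw 4: a1=2.052, a2=15.796, a3=4.301, a0=22.149; τ=−ln(0.1234)/22.149=0.094 → t=0.383; u2·a0=0.7474·22.149=16.554; a1=2.052 < 16.554 ≤ a1+a2=17.848 → R2 fires; M=12 Q=4 Z=9
Draw 5: a1=2.052, a2=17.232, a3=4.692, a0=23.976; τ=−ln(0.0634)/23.976=0.115 → t=0.498; u2·a0=0.2991·23.976=7.171; a1=2.052 < 7.171 ≤ a1+a2=19.284 → R2 fires; M=13 Q=4 Z=9
Draw 6: a1=2.052, a2=18.668, a3=5.083, a0=25.803; τ=−ln(0.2738)/25.803=0.050 → t=0.549; u2·a0=0.5468·25.803=14.109; a1=2.052 < 14.109 ≤ a1+a2=20.720 → R2 fires; M=14 Q=4 Z=9
Draw 7: a1=2.052, a2=20.104, a3=5.474, a0=27.630; τ=−ln(0.3150)/27.630=0.042 → t=0.591; u2·a0=0.6748·27.630=18.645; a1=2.052 < 18.645 ≤ a1+a2=22.156 → R2 fires; M=15 Q=4 Z=9
Draw 8: a1=2.052, a2=21.540, a3=5.865, a0=29.457; τ=−ln(0.4959)/29.457=0.024 → t=0.614; u2·a0=0.3513·29.457=10.348; a1=2.052 < 10.348 ≤ a1+a2=23.592 → R2 fires; M=16 Q=4 Z=9
Draw 9: a1=2.052, a2=22.976, a3=6.256, a0=31.284; τ=−ln(0.3207)/31.284=0.036 → t=0.651; u2·a0=0.4827·31.284=15.101; a1=2.052 < 15.101 ≤ a1+a2=25.028 → R2 fires; M=17 Q=4 Z=9
Draw 10: a1=2.052, a2=24.412, a3=6.647, a0=33.111; τ=−ln(0.0710)/33.111=0.080 → t=0.731; u2·a0=0.1071·33.111=3.546; a1=2.052 < 3.546 ≤ a1+a2=26.464 → R2 fires; M=18 Q=4 Z=9
Draw 11: a1=2.052, a2=25.848, a3=7.038, a0=34.938; τ=−ln(0.3607)/34.938=0.029 → t=0.760; u2·a0=0.8941·34.938=31.238; a1+a2=27.900 < 31.238 ≤ a1+…+a3=34.938 → R3 fires; M=17 Q=6 Z=9
Draw 12: a1=3.078, a2=36.618, a3=6.647, a0=46.343; τ=−ln(0.9094)/46.343=0.002 → t=0.762; u2·a0=0.3102·46.343=14.376; a1=3.078 < 14.376 ≤ a1+a2=39.696 → R2 fires; M=18 Q=6 Z=9
Draw 13: a1=3.078, a2=38.772, a3=7.038, a0=48.888; τ=−ln(0.2175)/48.888=0.031 → t=0.793 > T=0.78: stop.
Read off M at T=0.78: 18

M at T = 18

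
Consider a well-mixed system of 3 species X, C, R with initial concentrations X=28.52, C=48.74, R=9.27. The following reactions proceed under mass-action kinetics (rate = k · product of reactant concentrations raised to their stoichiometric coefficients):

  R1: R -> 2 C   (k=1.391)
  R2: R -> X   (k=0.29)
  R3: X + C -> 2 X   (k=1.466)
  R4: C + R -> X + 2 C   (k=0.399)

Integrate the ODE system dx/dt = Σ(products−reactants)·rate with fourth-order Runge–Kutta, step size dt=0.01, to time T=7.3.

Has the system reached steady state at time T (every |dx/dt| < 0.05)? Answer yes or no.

Steady state at T: yes

RK4 with dt=0.01: 730 steps to T=7.3. Trajectory (selected grid times):
t=0.00: X=28.52 C=48.74 R=9.27
t=0.81: X=91.35 C=0.04 R=1.76
t=1.62: X=93.77 C=0.01 R=0.45
t=2.43: X=94.39 C=0.00 R=0.11
t=3.24: X=94.54 C=0.00 R=0.03
t=4.06: X=94.59 C=0.00 R=0.01
t=4.87: X=94.60 C=0.00 R=0.00
t=5.68: X=94.60 C=0.00 R=0.00
t=6.49: X=94.60 C=0.00 R=0.00
t=7.30: X=94.60 C=0.00 R=0.00
Rates at T: R1=0.0000, R2=0.0000, R3=0.0001, R4=0.0000
dx/dt at T (Σ net stoichiometry × rate): X=+0.0001, C=-0.0000, R=-0.0001
Largest |dx/dt| is |+0.0001| (X) < 0.05 → steady.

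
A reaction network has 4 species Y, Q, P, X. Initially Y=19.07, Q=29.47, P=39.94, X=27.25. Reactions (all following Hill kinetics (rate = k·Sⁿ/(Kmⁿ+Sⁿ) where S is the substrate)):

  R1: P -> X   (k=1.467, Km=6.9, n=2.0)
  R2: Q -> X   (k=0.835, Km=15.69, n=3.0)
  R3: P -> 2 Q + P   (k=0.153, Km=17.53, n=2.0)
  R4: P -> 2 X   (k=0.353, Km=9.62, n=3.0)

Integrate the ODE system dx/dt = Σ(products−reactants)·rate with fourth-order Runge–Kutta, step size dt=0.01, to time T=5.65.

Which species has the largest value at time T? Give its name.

Dominant species at T: X

RK4 with dt=0.01: 565 steps to T=5.65. Trajectory (selected grid times):
t=0.00: Y=19.07 Q=29.47 P=39.94 X=27.25
t=0.63: Y=19.07 Q=29.17 P=38.82 X=29.04
t=1.26: Y=19.07 Q=28.88 P=37.71 X=30.83
t=1.88: Y=19.07 Q=28.59 P=36.62 X=32.58
t=2.51: Y=19.07 Q=28.30 P=35.51 X=34.36
t=3.14: Y=19.07 Q=28.00 P=34.40 X=36.14
t=3.77: Y=19.07 Q=27.71 P=33.29 X=37.90
t=4.39: Y=19.07 Q=27.42 P=32.21 X=39.64
t=5.02: Y=19.07 Q=27.12 P=31.11 X=41.40
t=5.65: Y=19.07 Q=26.83 P=30.02 X=43.15
At T=5.65: Y=19.07 Q=26.83 P=30.02 X=43.15; the largest is X.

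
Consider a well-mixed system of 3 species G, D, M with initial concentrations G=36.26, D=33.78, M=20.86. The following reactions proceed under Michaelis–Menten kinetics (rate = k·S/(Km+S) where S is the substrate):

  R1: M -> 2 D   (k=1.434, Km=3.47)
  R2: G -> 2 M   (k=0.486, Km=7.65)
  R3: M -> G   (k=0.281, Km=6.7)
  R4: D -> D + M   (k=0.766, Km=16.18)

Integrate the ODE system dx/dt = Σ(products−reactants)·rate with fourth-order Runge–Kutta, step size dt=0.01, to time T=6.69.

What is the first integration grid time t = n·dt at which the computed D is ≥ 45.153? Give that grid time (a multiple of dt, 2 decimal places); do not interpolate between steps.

RK4 with dt=0.01: 669 steps to T=6.69. Trajectory (selected grid times):
t=0.00: G=36.26 D=33.78 M=20.86
t=0.74: G=36.12 D=35.60 M=20.77
t=1.49: G=35.98 D=37.44 M=20.69
t=2.23: G=35.84 D=39.26 M=20.62
t=2.97: G=35.70 D=41.07 M=20.55
t=3.72: G=35.56 D=42.91 M=20.49
t=4.46: G=35.42 D=44.73 M=20.43
t=4.63: G=35.39 D=45.15 M=20.42
t=4.64: G=35.39 D=45.17 M=20.41
t=5.20: G=35.28 D=46.54 M=20.37
t=5.95: G=35.14 D=48.38 M=20.32
t=6.69: G=35.00 D=50.19 M=20.28
D(4.63)=45.146 < 45.153 but D(4.64)=45.171 ≥ 45.153, so the first grid time is t=4.64.

Threshold first reached at t = 4.64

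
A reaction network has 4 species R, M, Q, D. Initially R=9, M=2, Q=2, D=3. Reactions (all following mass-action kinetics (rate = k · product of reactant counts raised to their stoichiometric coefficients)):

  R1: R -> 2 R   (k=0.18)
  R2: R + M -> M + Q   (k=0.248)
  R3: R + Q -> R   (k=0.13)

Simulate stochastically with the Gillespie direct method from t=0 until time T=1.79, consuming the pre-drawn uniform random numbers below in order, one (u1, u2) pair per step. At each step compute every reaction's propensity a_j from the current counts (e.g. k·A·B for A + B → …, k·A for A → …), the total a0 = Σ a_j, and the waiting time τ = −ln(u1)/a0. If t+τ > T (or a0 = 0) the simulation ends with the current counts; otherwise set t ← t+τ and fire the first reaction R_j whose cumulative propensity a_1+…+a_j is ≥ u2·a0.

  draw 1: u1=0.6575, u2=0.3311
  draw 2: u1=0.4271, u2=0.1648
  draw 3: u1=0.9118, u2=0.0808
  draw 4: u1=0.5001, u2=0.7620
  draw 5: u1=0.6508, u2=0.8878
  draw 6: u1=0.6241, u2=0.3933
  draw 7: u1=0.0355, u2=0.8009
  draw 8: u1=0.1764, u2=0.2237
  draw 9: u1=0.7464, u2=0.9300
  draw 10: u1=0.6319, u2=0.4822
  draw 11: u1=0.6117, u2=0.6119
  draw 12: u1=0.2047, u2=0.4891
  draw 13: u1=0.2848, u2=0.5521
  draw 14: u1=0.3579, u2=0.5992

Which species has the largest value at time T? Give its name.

Dominant species at T: Q

t=0.000: R=9 M=2 Q=2 D=3
Draw 1: a1=1.620, a2=4.464, a3=2.340, a0=8.424; τ=−ln(0.6575)/8.424=0.050 → t=0.050; u2·a0=0.3311·8.424=2.789; a1=1.620 < 2.789 ≤ a1+a2=6.084 → R2 fires; R=8 M=2 Q=3 D=3
Draw 2: a1=1.440, a2=3.968, a3=3.120, a0=8.528; τ=−ln(0.4271)/8.528=0.100 → t=0.150; u2·a0=0.1648·8.528=1.405 ≤ a1=1.440 → R1 fires; R=9 M=2 Q=3 D=3
Draw 3: a1=1.620, a2=4.464, a3=3.510, a0=9.594; τ=−ln(0.9118)/9.594=0.010 → t=0.159; u2·a0=0.0808·9.594=0.775 ≤ a1=1.620 → R1 fires; R=10 M=2 Q=3 D=3
Draw 4: a1=1.800, a2=4.960, a3=3.900, a0=10.660; τ=−ln(0.5001)/10.660=0.065 → t=0.224; u2·a0=0.7620·10.660=8.123; a1+a2=6.760 < 8.123 ≤ a1+…+a3=10.660 → R3 fires; R=10 M=2 Q=2 D=3
Draw 5: a1=1.800, a2=4.960, a3=2.600, a0=9.360; τ=−ln(0.6508)/9.360=0.046 → t=0.270; u2·a0=0.8878·9.360=8.310; a1+a2=6.760 < 8.310 ≤ a1+…+a3=9.360 → R3 fires; R=10 M=2 Q=1 D=3
Draw 6: a1=1.800, a2=4.960, a3=1.300, a0=8.060; τ=−ln(0.6241)/8.060=0.058 → t=0.329; u2·a0=0.3933·8.060=3.170; a1=1.800 < 3.170 ≤ a1+a2=6.760 → R2 fires; R=9 M=2 Q=2 D=3
Draw 7: a1=1.620, a2=4.464, a3=2.340, a0=8.424; τ=−ln(0.0355)/8.424=0.396 → t=0.725; u2·a0=0.8009·8.424=6.747; a1+a2=6.084 < 6.747 ≤ a1+…+a3=8.424 → R3 fires; R=9 M=2 Q=1 D=3
Draw 8: a1=1.620, a2=4.464, a3=1.170, a0=7.254; τ=−ln(0.1764)/7.254=0.239 → t=0.964; u2·a0=0.2237·7.254=1.623; a1=1.620 < 1.623 ≤ a1+a2=6.084 → R2 fires; R=8 M=2 Q=2 D=3
Draw 9: a1=1.440, a2=3.968, a3=2.080, a0=7.488; τ=−ln(0.7464)/7.488=0.039 → t=1.003; u2·a0=0.9300·7.488=6.964; a1+a2=5.408 < 6.964 ≤ a1+…+a3=7.488 → R3 fires; R=8 M=2 Q=1 D=3
Draw 10: a1=1.440, a2=3.968, a3=1.040, a0=6.448; τ=−ln(0.6319)/6.448=0.071 → t=1.074; u2·a0=0.4822·6.448=3.109; a1=1.440 < 3.109 ≤ a1+a2=5.408 → R2 fires; R=7 M=2 Q=2 D=3
Draw 11: a1=1.260, a2=3.472, a3=1.820, a0=6.552; τ=−ln(0.6117)/6.552=0.075 → t=1.149; u2·a0=0.6119·6.552=4.009; a1=1.260 < 4.009 ≤ a1+a2=4.732 → R2 fires; R=6 M=2 Q=3 D=3
Draw 12: a1=1.080, a2=2.976, a3=2.340, a0=6.396; τ=−ln(0.2047)/6.396=0.248 → t=1.397; u2·a0=0.4891·6.396=3.128; a1=1.080 < 3.128 ≤ a1+a2=4.056 → R2 fires; R=5 M=2 Q=4 D=3
Draw 13: a1=0.900, a2=2.480, a3=2.600, a0=5.980; τ=−ln(0.2848)/5.980=0.210 → t=1.607; u2·a0=0.5521·5.980=3.302; a1=0.900 < 3.302 ≤ a1+a2=3.380 → R2 fires; R=4 M=2 Q=5 D=3
Draw 14: a1=0.720, a2=1.984, a3=2.600, a0=5.304; τ=−ln(0.3579)/5.304=0.194 → t=1.801 > T=1.79: stop.
At T=1.79: R=4 M=2 Q=5 D=3; the largest is Q.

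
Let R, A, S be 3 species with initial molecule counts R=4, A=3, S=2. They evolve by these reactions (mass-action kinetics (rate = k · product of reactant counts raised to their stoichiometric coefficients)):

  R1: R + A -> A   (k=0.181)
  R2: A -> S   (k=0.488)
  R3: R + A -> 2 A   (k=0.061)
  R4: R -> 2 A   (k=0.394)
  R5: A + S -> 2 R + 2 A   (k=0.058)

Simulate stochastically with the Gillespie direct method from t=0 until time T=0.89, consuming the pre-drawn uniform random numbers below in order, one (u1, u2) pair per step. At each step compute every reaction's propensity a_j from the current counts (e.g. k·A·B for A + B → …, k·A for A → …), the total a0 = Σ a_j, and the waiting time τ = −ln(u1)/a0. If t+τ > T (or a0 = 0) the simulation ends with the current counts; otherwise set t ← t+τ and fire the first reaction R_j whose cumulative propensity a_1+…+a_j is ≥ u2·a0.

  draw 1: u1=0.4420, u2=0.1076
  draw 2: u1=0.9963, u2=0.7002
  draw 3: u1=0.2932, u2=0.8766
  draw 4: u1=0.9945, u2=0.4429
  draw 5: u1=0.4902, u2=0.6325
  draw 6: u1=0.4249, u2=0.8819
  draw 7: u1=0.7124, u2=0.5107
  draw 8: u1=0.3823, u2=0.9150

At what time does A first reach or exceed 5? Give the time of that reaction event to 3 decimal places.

Threshold first reached at t = 0.369

t=0.000: R=4 A=3 S=2
Draw 1: a1=2.172, a2=1.464, a3=0.732, a4=1.576, a5=0.348, a0=6.292; τ=−ln(0.4420)/6.292=0.130 → t=0.130; u2·a0=0.1076·6.292=0.677 ≤ a1=2.172 → R1 fires; R=3 A=3 S=2
Draw 2: a1=1.629, a2=1.464, a3=0.549, a4=1.182, a5=0.348, a0=5.172; τ=−ln(0.9963)/5.172=0.001 → t=0.130; u2·a0=0.7002·5.172=3.621; a1+a2=3.093 < 3.621 ≤ a1+…+a3=3.642 → R3 fires; R=2 A=4 S=2
Draw 3: a1=1.448, a2=1.952, a3=0.488, a4=0.788, a5=0.464, a0=5.140; τ=−ln(0.2932)/5.140=0.239 → t=0.369; u2·a0=0.8766·5.140=4.506; a1+…+a3=3.888 < 4.506 ≤ a1+…+a4=4.676 → R4 fires; R=1 A=6 S=2
Draw 4: a1=1.086, a2=2.928, a3=0.366, a4=0.394, a5=0.696, a0=5.470; τ=−ln(0.9945)/5.470=0.001 → t=0.370; u2·a0=0.4429·5.470=2.423; a1=1.086 < 2.423 ≤ a1+a2=4.014 → R2 fires; R=1 A=5 S=3
Draw 5: a1=0.905, a2=2.440, a3=0.305, a4=0.394, a5=0.870, a0=4.914; τ=−ln(0.4902)/4.914=0.145 → t=0.515; u2·a0=0.6325·4.914=3.108; a1=0.905 < 3.108 ≤ a1+a2=3.345 → R2 fires; R=1 A=4 S=4
Draw 6: a1=0.724, a2=1.952, a3=0.244, a4=0.394, a5=0.928, a0=4.242; τ=−ln(0.4249)/4.242=0.202 → t=0.717; u2·a0=0.8819·4.242=3.741; a1+…+a4=3.314 < 3.741 ≤ a1+…+a5=4.242 → R5 fires; R=3 A=5 S=3
Draw 7: a1=2.715, a2=2.440, a3=0.915, a4=1.182, a5=0.870, a0=8.122; τ=−ln(0.7124)/8.122=0.042 → t=0.759; u2·a0=0.5107·8.122=4.148; a1=2.715 < 4.148 ≤ a1+a2=5.155 → R2 fires; R=3 A=4 S=4
Draw 8: a1=2.172, a2=1.952, a3=0.732, a4=1.182, a5=0.928, a0=6.966; τ=−ln(0.3823)/6.966=0.138 → t=0.897 > T=0.89: stop.
A first becomes ≥ 5 when it reaches 6 at the event at t=0.369.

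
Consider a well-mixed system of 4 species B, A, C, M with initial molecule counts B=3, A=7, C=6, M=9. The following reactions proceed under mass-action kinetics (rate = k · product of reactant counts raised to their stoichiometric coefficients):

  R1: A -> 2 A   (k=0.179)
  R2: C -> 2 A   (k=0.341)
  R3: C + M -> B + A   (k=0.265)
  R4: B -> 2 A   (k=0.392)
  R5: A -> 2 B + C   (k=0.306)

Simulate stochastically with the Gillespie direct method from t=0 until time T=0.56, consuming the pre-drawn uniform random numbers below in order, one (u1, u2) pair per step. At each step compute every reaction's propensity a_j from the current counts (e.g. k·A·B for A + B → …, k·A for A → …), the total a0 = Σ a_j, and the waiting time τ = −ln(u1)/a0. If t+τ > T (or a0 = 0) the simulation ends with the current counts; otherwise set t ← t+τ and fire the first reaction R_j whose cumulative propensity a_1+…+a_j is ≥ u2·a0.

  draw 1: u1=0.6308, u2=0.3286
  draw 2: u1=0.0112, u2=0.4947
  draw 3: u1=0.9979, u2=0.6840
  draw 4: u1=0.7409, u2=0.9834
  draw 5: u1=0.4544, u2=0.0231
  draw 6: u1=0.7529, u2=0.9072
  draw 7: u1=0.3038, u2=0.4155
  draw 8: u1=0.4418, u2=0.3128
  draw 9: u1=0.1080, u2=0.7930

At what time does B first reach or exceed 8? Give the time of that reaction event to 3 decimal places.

Threshold first reached at t = 0.298

t=0.000: B=3 A=7 C=6 M=9
Draw 1: a1=1.253, a2=2.046, a3=14.310, a4=1.176, a5=2.142, a0=20.927; τ=−ln(0.6308)/20.927=0.022 → t=0.022; u2·a0=0.3286·20.927=6.877; a1+a2=3.299 < 6.877 ≤ a1+…+a3=17.609 → R3 fires; B=4 A=8 C=5 M=8
Draw 2: a1=1.432, a2=1.705, a3=10.600, a4=1.568, a5=2.448, a0=17.753; τ=−ln(0.0112)/17.753=0.253 → t=0.275; u2·a0=0.4947·17.753=8.782; a1+a2=3.137 < 8.782 ≤ a1+…+a3=13.737 → R3 fires; B=5 A=9 C=4 M=7
Draw 3: a1=1.611, a2=1.364, a3=7.420, a4=1.960, a5=2.754, a0=15.109; τ=−ln(0.9979)/15.109=0.000 → t=0.275; u2·a0=0.6840·15.109=10.335; a1+a2=2.975 < 10.335 ≤ a1+…+a3=10.395 → R3 fires; B=6 A=10 C=3 M=6
Draw 4: a1=1.790, a2=1.023, a3=4.770, a4=2.352, a5=3.060, a0=12.995; τ=−ln(0.7409)/12.995=0.023 → t=0.298; u2·a0=0.9834·12.995=12.779; a1+…+a4=9.935 < 12.779 ≤ a1+…+a5=12.995 → R5 fires; B=8 A=9 C=4 M=6
Draw 5: a1=1.611, a2=1.364, a3=6.360, a4=3.136, a5=2.754, a0=15.225; τ=−ln(0.4544)/15.225=0.052 → t=0.350; u2·a0=0.0231·15.225=0.352 ≤ a1=1.611 → R1 fires; B=8 A=10 C=4 M=6
Draw 6: a1=1.790, a2=1.364, a3=6.360, a4=3.136, a5=3.060, a0=15.710; τ=−ln(0.7529)/15.710=0.018 → t=0.368; u2·a0=0.9072·15.710=14.252; a1+…+a4=12.650 < 14.252 ≤ a1+…+a5=15.710 → R5 fires; B=10 A=9 C=5 M=6
Draw 7: a1=1.611, a2=1.705, a3=7.950, a4=3.920, a5=2.754, a0=17.940; τ=−ln(0.3038)/17.940=0.066 → t=0.435; u2·a0=0.4155·17.940=7.454; a1+a2=3.316 < 7.454 ≤ a1+…+a3=11.266 → R3 fires; B=11 A=10 C=4 M=5
Draw 8: a1=1.790, a2=1.364, a3=5.300, a4=4.312, a5=3.060, a0=15.826; τ=−ln(0.4418)/15.826=0.052 → t=0.486; u2·a0=0.3128·15.826=4.950; a1+a2=3.154 < 4.950 ≤ a1+…+a3=8.454 → R3 fires; B=12 A=11 C=3 M=4
Draw 9: a1=1.969, a2=1.023, a3=3.180, a4=4.704, a5=3.366, a0=14.242; τ=−ln(0.1080)/14.242=0.156 → t=0.642 > T=0.56: stop.
B first becomes ≥ 8 when it reaches 8 at the event at t=0.298.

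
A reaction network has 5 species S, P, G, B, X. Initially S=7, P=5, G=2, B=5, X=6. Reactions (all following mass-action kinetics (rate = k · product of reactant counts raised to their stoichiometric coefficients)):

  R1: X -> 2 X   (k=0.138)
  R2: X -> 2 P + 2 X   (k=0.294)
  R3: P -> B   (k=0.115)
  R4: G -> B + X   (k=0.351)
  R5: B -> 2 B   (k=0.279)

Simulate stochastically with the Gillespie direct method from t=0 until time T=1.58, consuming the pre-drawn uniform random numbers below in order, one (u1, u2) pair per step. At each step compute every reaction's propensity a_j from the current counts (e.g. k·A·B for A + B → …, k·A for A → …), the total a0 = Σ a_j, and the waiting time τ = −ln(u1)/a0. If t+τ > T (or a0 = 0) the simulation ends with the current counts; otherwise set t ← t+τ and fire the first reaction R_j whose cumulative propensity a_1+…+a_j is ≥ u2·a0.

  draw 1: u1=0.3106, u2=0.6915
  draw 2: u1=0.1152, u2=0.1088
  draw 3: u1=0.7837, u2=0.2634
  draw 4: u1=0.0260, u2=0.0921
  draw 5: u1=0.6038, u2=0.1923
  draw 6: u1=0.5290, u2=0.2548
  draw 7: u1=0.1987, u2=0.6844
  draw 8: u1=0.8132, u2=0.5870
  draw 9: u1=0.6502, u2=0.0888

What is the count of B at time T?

B at T = 7

t=0.000: S=7 P=5 G=2 B=5 X=6
Draw 1: a1=0.828, a2=1.764, a3=0.575, a4=0.702, a5=1.395, a0=5.264; τ=−ln(0.3106)/5.264=0.222 → t=0.222; u2·a0=0.6915·5.264=3.640; a1+…+a3=3.167 < 3.640 ≤ a1+…+a4=3.869 → R4 fires; S=7 P=5 G=1 B=6 X=7
Draw 2: a1=0.966, a2=2.058, a3=0.575, a4=0.351, a5=1.674, a0=5.624; τ=−ln(0.1152)/5.624=0.384 → t=0.606; u2·a0=0.1088·5.624=0.612 ≤ a1=0.966 → R1 fires; S=7 P=5 G=1 B=6 X=8
Draw 3: a1=1.104, a2=2.352, a3=0.575, a4=0.351, a5=1.674, a0=6.056; τ=−ln(0.7837)/6.056=0.040 → t=0.647; u2·a0=0.2634·6.056=1.595; a1=1.104 < 1.595 ≤ a1+a2=3.456 → R2 fires; S=7 P=7 G=1 B=6 X=9
Draw 4: a1=1.242, a2=2.646, a3=0.805, a4=0.351, a5=1.674, a0=6.718; τ=−ln(0.0260)/6.718=0.543 → t=1.190; u2·a0=0.0921·6.718=0.619 ≤ a1=1.242 → R1 fires; S=7 P=7 G=1 B=6 X=10
Draw 5: a1=1.380, a2=2.940, a3=0.805, a4=0.351, a5=1.674, a0=7.150; τ=−ln(0.6038)/7.150=0.071 → t=1.260; u2·a0=0.1923·7.150=1.375 ≤ a1=1.380 → R1 fires; S=7 P=7 G=1 B=6 X=11
Draw 6: a1=1.518, a2=3.234, a3=0.805, a4=0.351, a5=1.674, a0=7.582; τ=−ln(0.5290)/7.582=0.084 → t=1.344; u2·a0=0.2548·7.582=1.932; a1=1.518 < 1.932 ≤ a1+a2=4.752 → R2 fires; S=7 P=9 G=1 B=6 X=12
Draw 7: a1=1.656, a2=3.528, a3=1.035, a4=0.351, a5=1.674, a0=8.244; τ=−ln(0.1987)/8.244=0.196 → t=1.540; u2·a0=0.6844·8.244=5.642; a1+a2=5.184 < 5.642 ≤ a1+…+a3=6.219 → R3 fires; S=7 P=8 G=1 B=7 X=12
Draw 8: a1=1.656, a2=3.528, a3=0.920, a4=0.351, a5=1.953, a0=8.408; τ=−ln(0.8132)/8.408=0.025 → t=1.565; u2·a0=0.5870·8.408=4.935; a1=1.656 < 4.935 ≤ a1+a2=5.184 → R2 fires; S=7 P=10 G=1 B=7 X=13
Draw 9: a1=1.794, a2=3.822, a3=1.150, a4=0.351, a5=1.953, a0=9.070; τ=−ln(0.6502)/9.070=0.047 → t=1.613 > T=1.58: stop.
Read off B at T=1.58: 7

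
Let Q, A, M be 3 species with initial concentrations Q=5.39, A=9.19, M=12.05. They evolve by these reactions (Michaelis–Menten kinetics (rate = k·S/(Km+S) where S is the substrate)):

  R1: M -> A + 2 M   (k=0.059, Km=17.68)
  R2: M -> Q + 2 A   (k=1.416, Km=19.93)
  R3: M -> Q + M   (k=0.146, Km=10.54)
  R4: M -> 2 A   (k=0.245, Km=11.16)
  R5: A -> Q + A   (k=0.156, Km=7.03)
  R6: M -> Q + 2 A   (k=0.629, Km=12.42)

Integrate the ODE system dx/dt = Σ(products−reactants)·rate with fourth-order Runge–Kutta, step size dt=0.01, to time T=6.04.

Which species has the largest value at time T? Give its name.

RK4 with dt=0.01: 604 steps to T=6.04. Trajectory (selected grid times):
t=0.00: Q=5.39 A=9.19 M=12.05
t=0.67: Q=6.06 A=10.49 M=11.43
t=1.34: Q=6.71 A=11.74 M=10.82
t=2.01: Q=7.35 A=12.96 M=10.23
t=2.68: Q=7.97 A=14.14 M=9.67
t=3.36: Q=8.58 A=15.29 M=9.11
t=4.03: Q=9.16 A=16.38 M=8.59
t=4.70: Q=9.73 A=17.43 M=8.08
t=5.37: Q=10.28 A=18.44 M=7.59
t=6.04: Q=10.81 A=19.41 M=7.13
At T=6.04: Q=10.81 A=19.41 M=7.13; the largest is A.

Dominant species at T: A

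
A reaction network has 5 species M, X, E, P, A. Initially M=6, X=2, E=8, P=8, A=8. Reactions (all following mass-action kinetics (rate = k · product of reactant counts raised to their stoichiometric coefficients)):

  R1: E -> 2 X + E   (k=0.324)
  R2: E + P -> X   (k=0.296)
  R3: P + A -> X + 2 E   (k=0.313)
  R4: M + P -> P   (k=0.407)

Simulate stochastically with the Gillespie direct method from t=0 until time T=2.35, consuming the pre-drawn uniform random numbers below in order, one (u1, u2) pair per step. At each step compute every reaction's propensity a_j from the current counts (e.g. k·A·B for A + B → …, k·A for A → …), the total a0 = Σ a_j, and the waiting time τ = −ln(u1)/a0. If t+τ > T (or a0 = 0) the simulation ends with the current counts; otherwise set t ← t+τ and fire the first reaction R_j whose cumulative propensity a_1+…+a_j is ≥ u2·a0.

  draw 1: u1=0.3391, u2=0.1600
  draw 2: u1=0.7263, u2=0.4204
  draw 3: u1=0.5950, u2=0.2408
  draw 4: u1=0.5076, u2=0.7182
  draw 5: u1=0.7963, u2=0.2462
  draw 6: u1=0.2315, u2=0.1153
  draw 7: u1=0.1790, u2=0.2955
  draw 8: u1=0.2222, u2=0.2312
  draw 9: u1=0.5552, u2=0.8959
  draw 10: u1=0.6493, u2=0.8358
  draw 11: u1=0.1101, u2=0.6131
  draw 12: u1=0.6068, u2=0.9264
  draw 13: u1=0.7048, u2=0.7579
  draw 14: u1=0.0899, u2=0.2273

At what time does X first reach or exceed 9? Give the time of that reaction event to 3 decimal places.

t=0.000: M=6 X=2 E=8 P=8 A=8
Draw 1: a1=2.592, a2=18.944, a3=20.032, a4=19.536, a0=61.104; τ=−ln(0.3391)/61.104=0.018 → t=0.018; u2·a0=0.1600·61.104=9.777; a1=2.592 < 9.777 ≤ a1+a2=21.536 → R2 fires; M=6 X=3 E=7 P=7 A=8
Draw 2: a1=2.268, a2=14.504, a3=17.528, a4=17.094, a0=51.394; τ=−ln(0.7263)/51.394=0.006 → t=0.024; u2·a0=0.4204·51.394=21.606; a1+a2=16.772 < 21.606 ≤ a1+…+a3=34.300 → R3 fires; M=6 X=4 E=9 P=6 A=7
Draw 3: a1=2.916, a2=15.984, a3=13.146, a4=14.652, a0=46.698; τ=−ln(0.5950)/46.698=0.011 → t=0.035; u2·a0=0.2408·46.698=11.245; a1=2.916 < 11.245 ≤ a1+a2=18.900 → R2 fires; M=6 X=5 E=8 P=5 A=7
Draw 4: a1=2.592, a2=11.840, a3=10.955, a4=12.210, a0=37.597; τ=−ln(0.5076)/37.597=0.018 → t=0.053; u2·a0=0.7182·37.597=27.002; a1+…+a3=25.387 < 27.002 ≤ a1+…+a4=37.597 → R4 fires; M=5 X=5 E=8 P=5 A=7
Draw 5: a1=2.592, a2=11.840, a3=10.955, a4=10.175, a0=35.562; τ=−ln(0.7963)/35.562=0.006 → t=0.059; u2·a0=0.2462·35.562=8.755; a1=2.592 < 8.755 ≤ a1+a2=14.432 → R2 fires; M=5 X=6 E=7 P=4 A=7
Draw 6: a1=2.268, a2=8.288, a3=8.764, a4=8.140, a0=27.460; τ=−ln(0.2315)/27.460=0.053 → t=0.113; u2·a0=0.1153·27.460=3.166; a1=2.268 < 3.166 ≤ a1+a2=10.556 → R2 fires; M=5 X=7 E=6 P=3 A=7
Draw 7: a1=1.944, a2=5.328, a3=6.573, a4=6.105, a0=19.950; τ=−ln(0.1790)/19.950=0.086 → t=0.199; u2·a0=0.2955·19.950=5.895; a1=1.944 < 5.895 ≤ a1+a2=7.272 → R2 fires; M=5 X=8 E=5 P=2 A=7
Draw 8: a1=1.620, a2=2.960, a3=4.382, a4=4.070, a0=13.032; τ=−ln(0.2222)/13.032=0.115 → t=0.314; u2·a0=0.2312·13.032=3.013; a1=1.620 < 3.013 ≤ a1+a2=4.580 → R2 fires; M=5 X=9 E=4 P=1 A=7
Draw 9: a1=1.296, a2=1.184, a3=2.191, a4=2.035, a0=6.706; τ=−ln(0.5552)/6.706=0.088 → t=0.402; u2·a0=0.8959·6.706=6.008; a1+…+a3=4.671 < 6.008 ≤ a1+…+a4=6.706 → R4 fires; M=4 X=9 E=4 P=1 A=7
Draw 10: a1=1.296, a2=1.184, a3=2.191, a4=1.628, a0=6.299; τ=−ln(0.6493)/6.299=0.069 → t=0.471; u2·a0=0.8358·6.299=5.265; a1+…+a3=4.671 < 5.265 ≤ a1+…+a4=6.299 → R4 fires; M=3 X=9 E=4 P=1 A=7
Draw 11: a1=1.296, a2=1.184, a3=2.191, a4=1.221, a0=5.892; τ=−ln(0.1101)/5.892=0.374 → t=0.845; u2·a0=0.6131·5.892=3.612; a1+a2=2.480 < 3.612 ≤ a1+…+a3=4.671 → R3 fires; M=3 X=10 E=6 P=0 A=6
Draw 12: a1=1.944, a2=0.000, a3=0.000, a4=0.000, a0=1.944; τ=−ln(0.6068)/1.944=0.257 → t=1.102; u2·a0=0.9264·1.944=1.801 ≤ a1=1.944 → R1 fires; M=3 X=12 E=6 P=0 A=6
Draw 13: a1=1.944, a2=0.000, a3=0.000, a4=0.000, a0=1.944; τ=−ln(0.7048)/1.944=0.180 → t=1.282; u2·a0=0.7579·1.944=1.473 ≤ a1=1.944 → R1 fires; M=3 X=14 E=6 P=0 A=6
Draw 14: a1=1.944, a2=0.000, a3=0.000, a4=0.000, a0=1.944; τ=−ln(0.0899)/1.944=1.239 → t=2.521 > T=2.35: stop.
X first becomes ≥ 9 when it reaches 9 at the event at t=0.314.

Threshold first reached at t = 0.314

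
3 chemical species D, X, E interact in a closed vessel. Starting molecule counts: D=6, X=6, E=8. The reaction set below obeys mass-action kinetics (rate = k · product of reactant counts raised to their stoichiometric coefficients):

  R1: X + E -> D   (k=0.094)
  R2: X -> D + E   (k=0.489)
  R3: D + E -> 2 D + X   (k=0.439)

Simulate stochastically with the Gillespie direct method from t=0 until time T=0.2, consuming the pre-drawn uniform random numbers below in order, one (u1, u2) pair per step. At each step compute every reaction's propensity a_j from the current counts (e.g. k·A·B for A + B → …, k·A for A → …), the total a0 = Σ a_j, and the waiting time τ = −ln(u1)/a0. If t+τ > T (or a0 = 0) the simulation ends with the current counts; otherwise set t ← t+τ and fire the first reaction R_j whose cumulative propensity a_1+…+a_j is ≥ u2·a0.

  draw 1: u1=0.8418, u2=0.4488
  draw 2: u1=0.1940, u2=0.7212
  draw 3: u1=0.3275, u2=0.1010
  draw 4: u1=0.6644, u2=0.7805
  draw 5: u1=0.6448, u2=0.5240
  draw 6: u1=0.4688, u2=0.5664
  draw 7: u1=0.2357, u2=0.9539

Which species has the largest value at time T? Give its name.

Dominant species at T: D

t=0.000: D=6 X=6 E=8
Draw 1: a1=4.512, a2=2.934, a3=21.072, a0=28.518; τ=−ln(0.8418)/28.518=0.006 → t=0.006; u2·a0=0.4488·28.518=12.799; a1+a2=7.446 < 12.799 ≤ a1+…+a3=28.518 → R3 fires; D=7 X=7 E=7
Draw 2: a1=4.606, a2=3.423, a3=21.511, a0=29.540; τ=−ln(0.1940)/29.540=0.056 → t=0.062; u2·a0=0.7212·29.540=21.304; a1+a2=8.029 < 21.304 ≤ a1+…+a3=29.540 → R3 fires; D=8 X=8 E=6
Draw 3: a1=4.512, a2=3.912, a3=21.072, a0=29.496; τ=−ln(0.3275)/29.496=0.038 → t=0.099; u2·a0=0.1010·29.496=2.979 ≤ a1=4.512 → R1 fires; D=9 X=7 E=5
Draw 4: a1=3.290, a2=3.423, a3=19.755, a0=26.468; τ=−ln(0.6644)/26.468=0.015 → t=0.115; u2·a0=0.7805·26.468=20.658; a1+a2=6.713 < 20.658 ≤ a1+…+a3=26.468 → R3 fires; D=10 X=8 E=4
Draw 5: a1=3.008, a2=3.912, a3=17.560, a0=24.480; τ=−ln(0.6448)/24.480=0.018 → t=0.133; u2·a0=0.5240·24.480=12.828; a1+a2=6.920 < 12.828 ≤ a1+…+a3=24.480 → R3 fires; D=11 X=9 E=3
Draw 6: a1=2.538, a2=4.401, a3=14.487, a0=21.426; τ=−ln(0.4688)/21.426=0.035 → t=0.168; u2·a0=0.5664·21.426=12.136; a1+a2=6.939 < 12.136 ≤ a1+…+a3=21.426 → R3 fires; D=12 X=10 E=2
Draw 7: a1=1.880, a2=4.890, a3=10.536, a0=17.306; τ=−ln(0.2357)/17.306=0.084 → t=0.252 > T=0.2: stop.
At T=0.2: D=12 X=10 E=2; the largest is D.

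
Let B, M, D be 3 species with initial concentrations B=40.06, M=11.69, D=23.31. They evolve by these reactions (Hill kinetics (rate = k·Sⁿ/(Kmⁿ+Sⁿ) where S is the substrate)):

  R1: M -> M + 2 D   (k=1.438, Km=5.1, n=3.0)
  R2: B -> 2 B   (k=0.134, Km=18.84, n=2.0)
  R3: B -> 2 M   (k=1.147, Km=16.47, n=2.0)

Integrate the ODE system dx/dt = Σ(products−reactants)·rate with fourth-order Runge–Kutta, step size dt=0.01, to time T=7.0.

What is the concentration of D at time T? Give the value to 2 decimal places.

RK4 with dt=0.01: 700 steps to T=7.0. Trajectory (selected grid times):
t=0.00: B=40.06 M=11.69 D=23.31
t=0.78: B=39.38 M=13.22 D=25.41
t=1.56: B=38.71 M=14.74 D=27.55
t=2.33: B=38.04 M=16.23 D=29.68
t=3.11: B=37.38 M=17.73 D=31.87
t=3.89: B=36.71 M=19.22 D=34.07
t=4.67: B=36.05 M=20.71 D=36.27
t=5.44: B=35.41 M=22.17 D=38.46
t=6.22: B=34.75 M=23.63 D=40.68
t=7.00: B=34.11 M=25.09 D=42.90
Read off D at T=7.0: 42.90

D at T = 42.90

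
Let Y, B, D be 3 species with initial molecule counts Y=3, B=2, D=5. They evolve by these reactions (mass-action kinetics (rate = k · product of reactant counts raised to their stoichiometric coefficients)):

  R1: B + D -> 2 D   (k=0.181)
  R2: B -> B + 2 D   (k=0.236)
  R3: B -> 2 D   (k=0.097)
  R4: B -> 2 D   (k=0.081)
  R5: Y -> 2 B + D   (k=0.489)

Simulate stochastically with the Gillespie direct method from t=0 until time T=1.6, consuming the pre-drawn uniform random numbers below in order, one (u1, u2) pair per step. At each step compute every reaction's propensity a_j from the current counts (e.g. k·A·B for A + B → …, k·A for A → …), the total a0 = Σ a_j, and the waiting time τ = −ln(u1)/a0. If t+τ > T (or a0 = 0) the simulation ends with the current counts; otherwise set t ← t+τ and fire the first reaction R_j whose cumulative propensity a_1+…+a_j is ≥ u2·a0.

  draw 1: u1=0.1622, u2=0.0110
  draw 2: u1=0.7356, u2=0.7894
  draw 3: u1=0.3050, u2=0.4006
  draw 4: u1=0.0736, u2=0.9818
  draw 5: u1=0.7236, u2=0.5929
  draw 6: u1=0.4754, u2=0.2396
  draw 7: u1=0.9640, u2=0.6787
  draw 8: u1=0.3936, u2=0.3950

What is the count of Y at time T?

Y at T = 1

t=0.000: Y=3 B=2 D=5
Draw 1: a1=1.810, a2=0.472, a3=0.194, a4=0.162, a5=1.467, a0=4.105; τ=−ln(0.1622)/4.105=0.443 → t=0.443; u2·a0=0.0110·4.105=0.045 ≤ a1=1.810 → R1 fires; Y=3 B=1 D=6
Draw 2: a1=1.086, a2=0.236, a3=0.097, a4=0.081, a5=1.467, a0=2.967; τ=−ln(0.7356)/2.967=0.103 → t=0.547; u2·a0=0.7894·2.967=2.342; a1+…+a4=1.500 < 2.342 ≤ a1+…+a5=2.967 → R5 fires; Y=2 B=3 D=7
Draw 3: a1=3.801, a2=0.708, a3=0.291, a4=0.243, a5=0.978, a0=6.021; τ=−ln(0.3050)/6.021=0.197 → t=0.744; u2·a0=0.4006·6.021=2.412 ≤ a1=3.801 → R1 fires; Y=2 B=2 D=8
Draw 4: a1=2.896, a2=0.472, a3=0.194, a4=0.162, a5=0.978, a0=4.702; τ=−ln(0.0736)/4.702=0.555 → t=1.299; u2·a0=0.9818·4.702=4.616; a1+…+a4=3.724 < 4.616 ≤ a1+…+a5=4.702 → R5 fires; Y=1 B=4 D=9
Draw 5: a1=6.516, a2=0.944, a3=0.388, a4=0.324, a5=0.489, a0=8.661; τ=−ln(0.7236)/8.661=0.037 → t=1.336; u2·a0=0.5929·8.661=5.135 ≤ a1=6.516 → R1 fires; Y=1 B=3 D=10
Draw 6: a1=5.430, a2=0.708, a3=0.291, a4=0.243, a5=0.489, a0=7.161; τ=−ln(0.4754)/7.161=0.104 → t=1.440; u2·a0=0.2396·7.161=1.716 ≤ a1=5.430 → R1 fires; Y=1 B=2 D=11
Draw 7: a1=3.982, a2=0.472, a3=0.194, a4=0.162, a5=0.489, a0=5.299; τ=−ln(0.9640)/5.299=0.007 → t=1.447; u2·a0=0.6787·5.299=3.596 ≤ a1=3.982 → R1 fires; Y=1 B=1 D=12
Draw 8: a1=2.172, a2=0.236, a3=0.097, a4=0.081, a5=0.489, a0=3.075; τ=−ln(0.3936)/3.075=0.303 → t=1.750 > T=1.6: stop.
Read off Y at T=1.6: 1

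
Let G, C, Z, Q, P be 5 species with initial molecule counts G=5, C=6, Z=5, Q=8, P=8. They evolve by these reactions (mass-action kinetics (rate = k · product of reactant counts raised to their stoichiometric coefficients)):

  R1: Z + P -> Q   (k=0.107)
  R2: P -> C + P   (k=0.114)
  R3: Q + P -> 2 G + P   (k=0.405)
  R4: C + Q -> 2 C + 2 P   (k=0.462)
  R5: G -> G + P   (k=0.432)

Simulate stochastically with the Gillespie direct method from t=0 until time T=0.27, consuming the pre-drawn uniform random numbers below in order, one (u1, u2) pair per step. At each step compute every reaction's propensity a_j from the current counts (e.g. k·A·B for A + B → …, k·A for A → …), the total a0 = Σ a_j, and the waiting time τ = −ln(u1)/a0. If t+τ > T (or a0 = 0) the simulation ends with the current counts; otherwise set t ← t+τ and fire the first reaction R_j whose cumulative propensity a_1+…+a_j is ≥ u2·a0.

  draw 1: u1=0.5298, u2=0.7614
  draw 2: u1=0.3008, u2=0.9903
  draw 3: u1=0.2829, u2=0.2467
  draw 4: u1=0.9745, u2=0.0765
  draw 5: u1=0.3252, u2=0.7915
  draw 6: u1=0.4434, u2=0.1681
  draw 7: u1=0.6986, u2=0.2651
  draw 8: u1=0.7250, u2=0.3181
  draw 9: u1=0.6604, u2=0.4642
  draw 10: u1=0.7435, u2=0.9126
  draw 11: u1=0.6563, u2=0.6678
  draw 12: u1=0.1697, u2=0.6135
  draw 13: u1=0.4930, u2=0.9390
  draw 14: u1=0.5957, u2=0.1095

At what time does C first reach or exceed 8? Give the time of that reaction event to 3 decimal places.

Threshold first reached at t = 0.071

t=0.000: G=5 C=6 Z=5 Q=8 P=8
Draw 1: a1=4.280, a2=0.912, a3=25.920, a4=22.176, a5=2.160, a0=55.448; τ=−ln(0.5298)/55.448=0.011 → t=0.011; u2·a0=0.7614·55.448=42.218; a1+…+a3=31.112 < 42.218 ≤ a1+…+a4=53.288 → R4 fires; G=5 C=7 Z=5 Q=7 P=10
Draw 2: a1=5.350, a2=1.140, a3=28.350, a4=22.638, a5=2.160, a0=59.638; τ=−ln(0.3008)/59.638=0.020 → t=0.032; u2·a0=0.9903·59.638=59.060; a1+…+a4=57.478 < 59.060 ≤ a1+…+a5=59.638 → R5 fires; G=5 C=7 Z=5 Q=7 P=11
Draw 3: a1=5.885, a2=1.254, a3=31.185, a4=22.638, a5=2.160, a0=63.122; τ=−ln(0.2829)/63.122=0.020 → t=0.052; u2·a0=0.2467·63.122=15.572; a1+a2=7.139 < 15.572 ≤ a1+…+a3=38.324 → R3 fires; G=7 C=7 Z=5 Q=6 P=11
Draw 4: a1=5.885, a2=1.254, a3=26.730, a4=19.404, a5=3.024, a0=56.297; τ=−ln(0.9745)/56.297=0.000 → t=0.052; u2·a0=0.0765·56.297=4.307 ≤ a1=5.885 → R1 fires; G=7 C=7 Z=4 Q=7 P=10
Draw 5: a1=4.280, a2=1.140, a3=28.350, a4=22.638, a5=3.024, a0=59.432; τ=−ln(0.3252)/59.432=0.019 → t=0.071; u2·a0=0.7915·59.432=47.040; a1+…+a3=33.770 < 47.040 ≤ a1+…+a4=56.408 → R4 fires; G=7 C=8 Z=4 Q=6 P=12
Draw 6: a1=5.136, a2=1.368, a3=29.160, a4=22.176, a5=3.024, a0=60.864; τ=−ln(0.4434)/60.864=0.013 → t=0.084; u2·a0=0.1681·60.864=10.231; a1+a2=6.504 < 10.231 ≤ a1+…+a3=35.664 → R3 fires; G=9 C=8 Z=4 Q=5 P=12
Draw 7: a1=5.136, a2=1.368, a3=24.300, a4=18.480, a5=3.888, a0=53.172; τ=−ln(0.6986)/53.172=0.007 → t=0.091; u2·a0=0.2651·53.172=14.096; a1+a2=6.504 < 14.096 ≤ a1+…+a3=30.804 → R3 fires; G=11 C=8 Z=4 Q=4 P=12
Draw 8: a1=5.136, a2=1.368, a3=19.440, a4=14.784, a5=4.752, a0=45.480; τ=−ln(0.7250)/45.480=0.007 → t=0.098; u2·a0=0.3181·45.480=14.467; a1+a2=6.504 < 14.467 ≤ a1+…+a3=25.944 → R3 fires; G=13 C=8 Z=4 Q=3 P=12
Draw 9: a1=5.136, a2=1.368, a3=14.580, a4=11.088, a5=5.616, a0=37.788; τ=−ln(0.6604)/37.788=0.011 → t=0.109; u2·a0=0.4642·37.788=17.541; a1+a2=6.504 < 17.541 ≤ a1+…+a3=21.084 → R3 fires; G=15 C=8 Z=4 Q=2 P=12
Draw 10: a1=5.136, a2=1.368, a3=9.720, a4=7.392, a5=6.480, a0=30.096; τ=−ln(0.7435)/30.096=0.010 → t=0.119; u2·a0=0.9126·30.096=27.466; a1+…+a4=23.616 < 27.466 ≤ a1+…+a5=30.096 → R5 fires; G=15 C=8 Z=4 Q=2 P=13
Draw 11: a1=5.564, a2=1.482, a3=10.530, a4=7.392, a5=6.480, a0=31.448; τ=−ln(0.6563)/31.448=0.013 → t=0.132; u2·a0=0.6678·31.448=21.001; a1+…+a3=17.576 < 21.001 ≤ a1+…+a4=24.968 → R4 fires; G=15 C=9 Z=4 Q=1 P=15
Draw 12: a1=6.420, a2=1.710, a3=6.075, a4=4.158, a5=6.480, a0=24.843; τ=−ln(0.1697)/24.843=0.071 → t=0.204; u2·a0=0.6135·24.843=15.241; a1+…+a3=14.205 < 15.241 ≤ a1+…+a4=18.363 → R4 fires; G=15 C=10 Z=4 Q=0 P=17
Draw 13: a1=7.276, a2=1.938, a3=0.000, a4=0.000, a5=6.480, a0=15.694; τ=−ln(0.4930)/15.694=0.045 → t=0.249; u2·a0=0.9390·15.694=14.737; a1+…+a4=9.214 < 14.737 ≤ a1+…+a5=15.694 → R5 fires; G=15 C=10 Z=4 Q=0 P=18
Draw 14: a1=7.704, a2=2.052, a3=0.000, a4=0.000, a5=6.480, a0=16.236; τ=−ln(0.5957)/16.236=0.032 → t=0.281 > T=0.27: stop.
C first becomes ≥ 8 when it reaches 8 at the event at t=0.071.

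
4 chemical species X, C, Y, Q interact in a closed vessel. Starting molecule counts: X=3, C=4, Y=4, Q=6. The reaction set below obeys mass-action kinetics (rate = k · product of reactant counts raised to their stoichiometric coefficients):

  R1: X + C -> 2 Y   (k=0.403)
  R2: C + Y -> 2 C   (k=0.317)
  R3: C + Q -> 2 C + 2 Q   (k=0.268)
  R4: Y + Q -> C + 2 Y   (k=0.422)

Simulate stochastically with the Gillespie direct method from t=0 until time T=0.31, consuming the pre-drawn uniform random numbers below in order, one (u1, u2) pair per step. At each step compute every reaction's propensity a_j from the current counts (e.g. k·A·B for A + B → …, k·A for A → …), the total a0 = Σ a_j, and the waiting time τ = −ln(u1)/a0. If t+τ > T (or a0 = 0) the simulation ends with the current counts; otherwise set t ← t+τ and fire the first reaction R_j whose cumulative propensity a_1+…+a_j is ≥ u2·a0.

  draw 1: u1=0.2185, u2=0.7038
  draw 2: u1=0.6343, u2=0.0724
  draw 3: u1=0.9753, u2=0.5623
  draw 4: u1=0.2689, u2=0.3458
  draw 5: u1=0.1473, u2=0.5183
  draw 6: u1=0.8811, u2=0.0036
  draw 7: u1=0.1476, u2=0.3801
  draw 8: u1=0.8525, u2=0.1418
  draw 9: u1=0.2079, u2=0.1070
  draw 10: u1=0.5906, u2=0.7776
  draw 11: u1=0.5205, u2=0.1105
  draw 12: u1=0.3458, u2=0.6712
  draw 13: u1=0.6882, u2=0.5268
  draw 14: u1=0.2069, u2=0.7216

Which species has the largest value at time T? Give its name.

Dominant species at T: C

t=0.000: X=3 C=4 Y=4 Q=6
Draw 1: a1=4.836, a2=5.072, a3=6.432, a4=10.128, a0=26.468; τ=−ln(0.2185)/26.468=0.057 → t=0.057; u2·a0=0.7038·26.468=18.628; a1+…+a3=16.340 < 18.628 ≤ a1+…+a4=26.468 → R4 fires; X=3 C=5 Y=5 Q=5
Draw 2: a1=6.045, a2=7.925, a3=6.700, a4=10.550, a0=31.220; τ=−ln(0.6343)/31.220=0.015 → t=0.072; u2·a0=0.0724·31.220=2.260 ≤ a1=6.045 → R1 fires; X=2 C=4 Y=7 Q=5
Draw 3: a1=3.224, a2=8.876, a3=5.360, a4=14.770, a0=32.230; τ=−ln(0.9753)/32.230=0.001 → t=0.073; u2·a0=0.5623·32.230=18.123; a1+…+a3=17.460 < 18.123 ≤ a1+…+a4=32.230 → R4 fires; X=2 C=5 Y=8 Q=4
Draw 4: a1=4.030, a2=12.680, a3=5.360, a4=13.504, a0=35.574; τ=−ln(0.2689)/35.574=0.037 → t=0.110; u2·a0=0.3458·35.574=12.301; a1=4.030 < 12.301 ≤ a1+a2=16.710 → R2 fires; X=2 C=6 Y=7 Q=4
Draw 5: a1=4.836, a2=13.314, a3=6.432, a4=11.816, a0=36.398; τ=−ln(0.1473)/36.398=0.053 → t=0.162; u2·a0=0.5183·36.398=18.865; a1+a2=18.150 < 18.865 ≤ a1+…+a3=24.582 → R3 fires; X=2 C=7 Y=7 Q=5
Draw 6: a1=5.642, a2=15.533, a3=9.380, a4=14.770, a0=45.325; τ=−ln(0.8811)/45.325=0.003 → t=0.165; u2·a0=0.0036·45.325=0.163 ≤ a1=5.642 → R1 fires; X=1 C=6 Y=9 Q=5
Draw 7: a1=2.418, a2=17.118, a3=8.040, a4=18.990, a0=46.566; τ=−ln(0.1476)/46.566=0.041 → t=0.206; u2·a0=0.3801·46.566=17.700; a1=2.418 < 17.700 ≤ a1+a2=19.536 → R2 fires; X=1 C=7 Y=8 Q=5
Draw 8: a1=2.821, a2=17.752, a3=9.380, a4=16.880, a0=46.833; τ=−ln(0.8525)/46.833=0.003 → t=0.210; u2·a0=0.1418·46.833=6.641; a1=2.821 < 6.641 ≤ a1+a2=20.573 → R2 fires; X=1 C=8 Y=7 Q=5
Draw 9: a1=3.224, a2=17.752, a3=10.720, a4=14.770, a0=46.466; τ=−ln(0.2079)/46.466=0.034 → t=0.243; u2·a0=0.1070·46.466=4.972; a1=3.224 < 4.972 ≤ a1+a2=20.976 → R2 fires; X=1 C=9 Y=6 Q=5
Draw 10: a1=3.627, a2=17.118, a3=12.060, a4=12.660, a0=45.465; τ=−ln(0.5906)/45.465=0.012 → t=0.255; u2·a0=0.7776·45.465=35.354; a1+…+a3=32.805 < 35.354 ≤ a1+…+a4=45.465 → R4 fires; X=1 C=10 Y=7 Q=4
Draw 11: a1=4.030, a2=22.190, a3=10.720, a4=11.816, a0=48.756; τ=−ln(0.5205)/48.756=0.013 → t=0.268; u2·a0=0.1105·48.756=5.388; a1=4.030 < 5.388 ≤ a1+a2=26.220 → R2 fires; X=1 C=11 Y=6 Q=4
Draw 12: a1=4.433, a2=20.922, a3=11.792, a4=10.128, a0=47.275; τ=−ln(0.3458)/47.275=0.022 → t=0.291; u2·a0=0.6712·47.275=31.731; a1+a2=25.355 < 31.731 ≤ a1+…+a3=37.147 → R3 fires; X=1 C=12 Y=6 Q=5
Draw 13: a1=4.836, a2=22.824, a3=16.080, a4=12.660, a0=56.400; τ=−ln(0.6882)/56.400=0.007 → t=0.298; u2·a0=0.5268·56.400=29.712; a1+a2=27.660 < 29.712 ≤ a1+…+a3=43.740 → R3 fires; X=1 C=13 Y=6 Q=6
Draw 14: a1=5.239, a2=24.726, a3=20.904, a4=15.192, a0=66.061; τ=−ln(0.2069)/66.061=0.024 → t=0.321 > T=0.31: stop.
At T=0.31: X=1 C=13 Y=6 Q=6; the largest is C.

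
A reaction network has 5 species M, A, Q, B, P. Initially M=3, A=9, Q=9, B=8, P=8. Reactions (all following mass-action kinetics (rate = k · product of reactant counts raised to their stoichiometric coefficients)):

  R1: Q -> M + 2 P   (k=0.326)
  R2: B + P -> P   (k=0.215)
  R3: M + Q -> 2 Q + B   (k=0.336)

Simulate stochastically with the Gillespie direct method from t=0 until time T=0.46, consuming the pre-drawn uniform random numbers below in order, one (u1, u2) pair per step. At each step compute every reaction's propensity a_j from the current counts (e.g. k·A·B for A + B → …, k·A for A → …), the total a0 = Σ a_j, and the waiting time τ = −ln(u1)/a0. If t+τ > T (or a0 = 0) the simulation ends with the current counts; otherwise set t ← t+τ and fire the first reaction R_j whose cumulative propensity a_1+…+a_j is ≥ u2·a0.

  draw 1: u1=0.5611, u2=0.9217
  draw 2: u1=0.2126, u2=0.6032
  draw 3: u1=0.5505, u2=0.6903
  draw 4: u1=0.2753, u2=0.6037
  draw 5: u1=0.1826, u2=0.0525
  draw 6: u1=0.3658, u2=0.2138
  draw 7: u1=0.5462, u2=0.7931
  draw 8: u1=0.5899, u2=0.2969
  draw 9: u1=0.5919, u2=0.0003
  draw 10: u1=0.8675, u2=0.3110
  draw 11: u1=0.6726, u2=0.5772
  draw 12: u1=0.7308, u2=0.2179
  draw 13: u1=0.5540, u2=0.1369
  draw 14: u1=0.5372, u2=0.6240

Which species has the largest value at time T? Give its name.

Dominant species at T: P

t=0.000: M=3 A=9 Q=9 B=8 P=8
Draw 1: a1=2.934, a2=13.760, a3=9.072, a0=25.766; τ=−ln(0.5611)/25.766=0.022 → t=0.022; u2·a0=0.9217·25.766=23.749; a1+a2=16.694 < 23.749 ≤ a1+…+a3=25.766 → R3 fires; M=2 A=9 Q=10 B=9 P=8
Draw 2: a1=3.260, a2=15.480, a3=6.720, a0=25.460; τ=−ln(0.2126)/25.460=0.061 → t=0.083; u2·a0=0.6032·25.460=15.357; a1=3.260 < 15.357 ≤ a1+a2=18.740 → R2 fires; M=2 A=9 Q=10 B=8 P=8
Draw 3: a1=3.260, a2=13.760, a3=6.720, a0=23.740; τ=−ln(0.5505)/23.740=0.025 → t=0.108; u2·a0=0.6903·23.740=16.388; a1=3.260 < 16.388 ≤ a1+a2=17.020 → R2 fires; M=2 A=9 Q=10 B=7 P=8
Draw 4: a1=3.260, a2=12.040, a3=6.720, a0=22.020; τ=−ln(0.2753)/22.020=0.059 → t=0.167; u2·a0=0.6037·22.020=13.293; a1=3.260 < 13.293 ≤ a1+a2=15.300 → R2 fires; M=2 A=9 Q=10 B=6 P=8
Draw 5: a1=3.260, a2=10.320, a3=6.720, a0=20.300; τ=−ln(0.1826)/20.300=0.084 → t=0.251; u2·a0=0.0525·20.300=1.066 ≤ a1=3.260 → R1 fires; M=3 A=9 Q=9 B=6 P=10
Draw 6: a1=2.934, a2=12.900, a3=9.072, a0=24.906; τ=−ln(0.3658)/24.906=0.040 → t=0.291; u2·a0=0.2138·24.906=5.325; a1=2.934 < 5.325 ≤ a1+a2=15.834 → R2 fires; M=3 A=9 Q=9 B=5 P=10
Draw 7: a1=2.934, a2=10.750, a3=9.072, a0=22.756; τ=−ln(0.5462)/22.756=0.027 → t=0.318; u2·a0=0.7931·22.756=18.048; a1+a2=13.684 < 18.048 ≤ a1+…+a3=22.756 → R3 fires; M=2 A=9 Q=10 B=6 P=10
Draw 8: a1=3.260, a2=12.900, a3=6.720, a0=22.880; τ=−ln(0.5899)/22.880=0.023 → t=0.341; u2·a0=0.2969·22.880=6.793; a1=3.260 < 6.793 ≤ a1+a2=16.160 → R2 fires; M=2 A=9 Q=10 B=5 P=10
Draw 9: a1=3.260, a2=10.750, a3=6.720, a0=20.730; τ=−ln(0.5919)/20.730=0.025 → t=0.366; u2·a0=0.0003·20.730=0.006 ≤ a1=3.260 → R1 fires; M=3 A=9 Q=9 B=5 P=12
Draw 10: a1=2.934, a2=12.900, a3=9.072, a0=24.906; τ=−ln(0.8675)/24.906=0.006 → t=0.372; u2·a0=0.3110·24.906=7.746; a1=2.934 < 7.746 ≤ a1+a2=15.834 → R2 fires; M=3 A=9 Q=9 B=4 P=12
Draw 11: a1=2.934, a2=10.320, a3=9.072, a0=22.326; τ=−ln(0.6726)/22.326=0.018 → t=0.390; u2·a0=0.5772·22.326=12.887; a1=2.934 < 12.887 ≤ a1+a2=13.254 → R2 fires; M=3 A=9 Q=9 B=3 P=12
Draw 12: a1=2.934, a2=7.740, a3=9.072, a0=19.746; τ=−ln(0.7308)/19.746=0.016 → t=0.405; u2·a0=0.2179·19.746=4.303; a1=2.934 < 4.303 ≤ a1+a2=10.674 → R2 fires; M=3 A=9 Q=9 B=2 P=12
Draw 13: a1=2.934, a2=5.160, a3=9.072, a0=17.166; τ=−ln(0.5540)/17.166=0.034 → t=0.440; u2·a0=0.1369·17.166=2.350 ≤ a1=2.934 → R1 fires; M=4 A=9 Q=8 B=2 P=14
Draw 14: a1=2.608, a2=6.020, a3=10.752, a0=19.380; τ=−ln(0.5372)/19.380=0.032 → t=0.472 > T=0.46: stop.
At T=0.46: M=4 A=9 Q=8 B=2 P=14; the largest is P.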